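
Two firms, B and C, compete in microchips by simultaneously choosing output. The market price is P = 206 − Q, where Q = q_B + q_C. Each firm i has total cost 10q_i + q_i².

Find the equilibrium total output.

78.4

Firm B's profit: π = q_B(206 − (q_B + q_C)) − 10q_B − q_B².
∂π/∂q_B = 196 − 4q_B − q_C = 0, so q_B = 49 − 0.25q_C.
By symmetry q_C = q_B; substituting into the reaction function, 1.25q_B = 49 and q_B = 39.2.
Total output: 39.2 + 39.2 = 78.4.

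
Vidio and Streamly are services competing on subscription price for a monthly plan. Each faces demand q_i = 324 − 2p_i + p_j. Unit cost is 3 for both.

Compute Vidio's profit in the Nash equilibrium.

22898

Vidio's profit: π = (p_{Vidio} − 3)(324 − 2p_{Vidio} + p_{Streamly}).
∂π/∂p_{Vidio} = 330 − 4p_{Vidio} + p_{Streamly} = 0 ⇒ p_{Vidio} = 82.5 + 0.25p_{Streamly}.
The game is symmetric, so in equilibrium p_{Streamly} = p_{Vidio}: the reaction function gives 0.75p_{Vidio} = 82.5, hence p_{Vidio} = 110.
q_{Vidio} = 324 − 2·110 + 110 = 214.
Profit = (110 − 3)·214 = 22898.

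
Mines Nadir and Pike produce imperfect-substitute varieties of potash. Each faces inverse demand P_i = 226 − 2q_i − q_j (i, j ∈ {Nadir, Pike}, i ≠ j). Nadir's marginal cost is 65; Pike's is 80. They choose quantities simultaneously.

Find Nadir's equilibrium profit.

Mine Nadir's profit: π = q_{Nadir}(226 − 2q_{Nadir} − q_{Pike}) − 65q_{Nadir}.
∂π/∂q_{Nadir} = 161 − 4q_{Nadir} − q_{Pike} = 0 ⇒ q_{Nadir} = 40.25 − 0.25q_{Pike}.
Similarly q_{Pike} = 36.5 − 0.25q_{Nadir}.
Solving the two reaction functions simultaneously: (1 − (−0.25)(−0.25))q_{Nadir} = 40.25 − 0.25·36.5, so 0.9375q_{Nadir} = 31.125 and q_{Nadir} = 33.2.
Then q_{Pike} = 36.5 − 0.25·33.2 = 28.2.
P_{Nadir} = 226 − 2·33.2 − 28.2 = 131.4.
Profit = (131.4 − 65)·33.2 = 2204.48.

2204.48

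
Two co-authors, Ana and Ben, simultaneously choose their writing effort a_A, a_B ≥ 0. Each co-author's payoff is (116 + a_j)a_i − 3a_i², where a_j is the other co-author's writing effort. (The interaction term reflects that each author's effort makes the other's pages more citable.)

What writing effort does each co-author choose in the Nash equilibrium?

Ana's payoff is (116 + a_B)a_A − 3a_A².
∂π/∂a_A = 116 + a_B − 6a_A = 0, so a_A = 58/3 + (1/6)a_B.
Setting a_A = a_B in the reaction function: a_A = 58/3 + (1/6)a_A, so a_A = (58/3) / (5/6) = 23.2.

23.2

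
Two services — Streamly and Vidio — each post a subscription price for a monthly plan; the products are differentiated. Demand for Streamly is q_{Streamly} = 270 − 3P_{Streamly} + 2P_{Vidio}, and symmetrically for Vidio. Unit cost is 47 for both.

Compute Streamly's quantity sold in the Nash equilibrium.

Streamly's profit: π = (P_{Streamly} − 47)(270 − 3P_{Streamly} + 2P_{Vidio}).
∂π/∂P_{Streamly} = 411 − 6P_{Streamly} + 2P_{Vidio} = 0 ⇒ P_{Streamly} = 68.5 + (1/3)P_{Vidio}.
By symmetry P_{Vidio} = P_{Streamly}; substituting into the reaction function, (2/3)P_{Streamly} = 68.5 and P_{Streamly} = 102.75.
q_{Streamly} = 270 − 3·102.75 + 2·102.75 = 167.25.

167.25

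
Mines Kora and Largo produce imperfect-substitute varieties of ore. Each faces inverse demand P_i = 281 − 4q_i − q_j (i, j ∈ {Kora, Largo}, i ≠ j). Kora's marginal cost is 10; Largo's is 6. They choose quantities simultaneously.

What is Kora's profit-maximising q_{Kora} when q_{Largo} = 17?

Mine Kora's profit: π = q_{Kora}(281 − 4q_{Kora} − q_{Largo}) − 10q_{Kora}.
∂π/∂q_{Kora} = 271 − 8q_{Kora} − q_{Largo} = 0 ⇒ q_{Kora} = 33.875 − 0.125q_{Largo}.
At q_{Largo} = 17: q_{Kora} = 33.875 − 0.125·17 = 31.75.

31.75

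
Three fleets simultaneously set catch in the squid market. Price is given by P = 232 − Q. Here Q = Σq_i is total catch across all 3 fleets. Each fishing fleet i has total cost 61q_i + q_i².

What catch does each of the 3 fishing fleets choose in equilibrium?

28.5

A representative fishing fleet's profit is π_i = q_i(232 − Q) − 61q_i − q_i², with Q = q_i + Σ_{j≠i} q_j.
First-order condition: 171 − 4q_i − Σ_{j≠i} q_j = 0.
In a symmetric equilibrium every fishing fleet chooses the same q, so Σ_{j≠i} q_j = 2q. The condition becomes 171 − 6q = 0, giving q = 171/6 = 28.5.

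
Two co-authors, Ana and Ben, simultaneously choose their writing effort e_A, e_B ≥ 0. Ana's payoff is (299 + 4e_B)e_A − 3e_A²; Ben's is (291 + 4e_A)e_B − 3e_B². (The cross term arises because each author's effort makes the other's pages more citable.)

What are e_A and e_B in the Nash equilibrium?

Expanding Ana's payoff: 299e_A + 4e_Be_A − 3e_A².
∂π/∂e_A = 299 + 4e_B − 6e_A = 0, so e_A = 299/6 + (2/3)e_B.
Likewise for Ben: e_B = 48.5 + (2/3)e_A.
Plugging e_B into Ana's best response: e_A = 299/6 + (2/3)(48.5 + (2/3)e_A) ⇒ (5/9)e_A = 493/6, so e_A = 147.9.
Then e_B = 48.5 + (2/3)·147.9 = 147.1.

147.9, 147.1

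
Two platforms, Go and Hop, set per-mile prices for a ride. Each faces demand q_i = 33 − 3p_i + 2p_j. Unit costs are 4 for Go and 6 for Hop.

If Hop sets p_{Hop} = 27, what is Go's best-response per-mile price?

16.5

Go's profit: π = (p_{Go} − 4)(33 − 3p_{Go} + 2p_{Hop}).
∂π/∂p_{Go} = 45 − 6p_{Go} + 2p_{Hop} = 0 ⇒ p_{Go} = 7.5 + (1/3)p_{Hop}.
At p_{Hop} = 27: p_{Go} = 7.5 + (1/3)·27 = 16.5.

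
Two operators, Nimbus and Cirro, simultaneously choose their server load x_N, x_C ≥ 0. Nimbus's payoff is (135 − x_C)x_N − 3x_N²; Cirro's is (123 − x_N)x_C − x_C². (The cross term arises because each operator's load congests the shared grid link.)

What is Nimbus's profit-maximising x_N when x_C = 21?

Expanding Nimbus's payoff: 135x_N − x_Cx_N − 3x_N².
∂π/∂x_N = 135 − x_C − 6x_N = 0, so x_N = 22.5 − (1/6)x_C.
At x_C = 21: x_N = 22.5 − (1/6)·21 = 19.

19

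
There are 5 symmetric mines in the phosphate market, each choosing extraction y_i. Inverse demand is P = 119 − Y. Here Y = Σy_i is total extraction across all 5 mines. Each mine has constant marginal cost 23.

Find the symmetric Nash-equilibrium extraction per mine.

A representative mine's profit is π_i = y_i(119 − Y) − 23y_i, with Y = y_i + Σ_{j≠i} y_j.
First-order condition: 96 − 2y_i − Σ_{j≠i} y_j = 0.
With identical mines, set every y_j = y: then 96 − 2y − 4y = 0, i.e. y = 96/6 = 16.

16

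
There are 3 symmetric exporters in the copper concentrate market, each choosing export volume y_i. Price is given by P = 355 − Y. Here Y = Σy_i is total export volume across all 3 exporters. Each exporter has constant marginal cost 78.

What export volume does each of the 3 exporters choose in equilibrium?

A representative exporter's profit is π_i = y_i(355 − Y) − 78y_i, with Y = y_i + Σ_{j≠i} y_j.
First-order condition: 277 − 2y_i − Σ_{j≠i} y_j = 0.
With identical exporters, set every y_j = y: then 277 − 2y − 2y = 0, i.e. y = 277/4 = 69.25.

69.25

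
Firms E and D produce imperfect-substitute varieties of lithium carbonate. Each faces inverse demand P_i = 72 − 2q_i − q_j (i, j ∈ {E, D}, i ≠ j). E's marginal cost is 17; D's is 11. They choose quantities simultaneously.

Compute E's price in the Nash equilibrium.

38.2

Firm E's profit: π = q_E(72 − 2q_E − q_D) − 17q_E.
∂π/∂q_E = 55 − 4q_E − q_D = 0 ⇒ q_E = 13.75 − 0.25q_D.
Similarly q_D = 15.25 − 0.25q_E.
Substituting the second reaction function into the first: q_E = 13.75 − 0.25(15.25 − 0.25q_E), which gives 0.9375q_E = 9.9375 ⇒ q_E = 10.6.
Then q_D = 15.25 − 0.25·10.6 = 12.6.
P_E = 72 − 2·10.6 − 12.6 = 38.2.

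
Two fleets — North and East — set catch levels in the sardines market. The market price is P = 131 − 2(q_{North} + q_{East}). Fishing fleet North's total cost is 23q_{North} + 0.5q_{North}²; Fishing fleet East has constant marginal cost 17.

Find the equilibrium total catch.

34.875

Fishing fleet North's profit: π = q_{North}(131 − 2(q_{North} + q_{East})) − 23q_{North} − 0.5q_{North}².
∂π/∂q_{North} = 108 − 5q_{North} − 2q_{East} = 0, so q_{North} = 21.6 − 0.4q_{East}.
For East: ∂π/∂q_{East} = 114 − 4q_{East} − 2q_{North} = 0 ⇒ q_{East} = 28.5 − 0.5q_{North}.
Solving the two reaction functions simultaneously: (1 − (−0.4)(−0.5))q_{North} = 21.6 − 0.4·28.5, so 0.8q_{North} = 10.2 and q_{North} = 12.75.
Then q_{East} = 28.5 − 0.5·12.75 = 22.125.
Total catch: 12.75 + 22.125 = 34.875.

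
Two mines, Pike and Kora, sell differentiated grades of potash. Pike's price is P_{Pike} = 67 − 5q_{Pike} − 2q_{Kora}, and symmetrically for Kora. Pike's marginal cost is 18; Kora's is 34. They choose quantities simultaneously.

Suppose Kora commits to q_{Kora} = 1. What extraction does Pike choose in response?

4.7

Mine Pike's profit: π = q_{Pike}(67 − 5q_{Pike} − 2q_{Kora}) − 18q_{Pike}.
∂π/∂q_{Pike} = 49 − 10q_{Pike} − 2q_{Kora} = 0 ⇒ q_{Pike} = 4.9 − 0.2q_{Kora}.
At q_{Kora} = 1: q_{Pike} = 4.9 − 0.2·1 = 4.7.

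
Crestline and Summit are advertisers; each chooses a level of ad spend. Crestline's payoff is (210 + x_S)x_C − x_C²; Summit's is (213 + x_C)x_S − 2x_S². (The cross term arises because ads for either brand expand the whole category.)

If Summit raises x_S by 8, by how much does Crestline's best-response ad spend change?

Expanding Crestline's payoff: 210x_C + x_Sx_C − x_C².
∂π/∂x_C = 210 + x_S − 2x_C = 0, so x_C = 105 + 0.5x_S.
The reaction-function slope is 0.5, so an 8-unit rise in x_S moves x_C by 0.5 × 8 = 4. Crestline's best response rises — the actions are strategic complements.

4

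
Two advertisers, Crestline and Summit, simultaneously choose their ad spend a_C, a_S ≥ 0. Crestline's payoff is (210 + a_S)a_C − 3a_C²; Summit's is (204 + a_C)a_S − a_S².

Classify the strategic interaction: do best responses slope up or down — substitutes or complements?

strategic complements

Expanding Crestline's payoff: 210a_C + a_Sa_C − 3a_C².
∂π/∂a_C = 210 + a_S − 6a_C = 0, so a_C = 35 + (1/6)a_S.
The best-response slope da_C/da_S = 1/6 > 0: the reaction function is upward-sloping, so the choices are strategic complements.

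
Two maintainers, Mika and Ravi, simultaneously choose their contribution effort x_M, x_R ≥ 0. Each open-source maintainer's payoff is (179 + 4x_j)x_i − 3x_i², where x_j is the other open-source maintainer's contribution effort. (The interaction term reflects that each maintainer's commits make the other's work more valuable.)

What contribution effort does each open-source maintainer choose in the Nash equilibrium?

Mika's payoff is (179 + 4x_R)x_M − 3x_M².
∂π/∂x_M = 179 + 4x_R − 6x_M = 0, so x_M = 179/6 + (2/3)x_R.
Setting x_M = x_R in the reaction function: x_M = 179/6 + (2/3)x_M, so x_M = (179/6) / (1/3) = 89.5.

89.5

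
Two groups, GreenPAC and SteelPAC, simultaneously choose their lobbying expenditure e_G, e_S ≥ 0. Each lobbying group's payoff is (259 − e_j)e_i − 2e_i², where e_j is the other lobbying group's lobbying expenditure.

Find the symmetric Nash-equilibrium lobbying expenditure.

51.8

GreenPAC's payoff is (259 − e_S)e_G − 2e_G².
∂π/∂e_G = 259 − e_S − 4e_G = 0, so e_G = 64.75 − 0.25e_S.
The game is symmetric, so in equilibrium e_S = e_G: the reaction function gives 1.25e_G = 64.75, hence e_G = 51.8.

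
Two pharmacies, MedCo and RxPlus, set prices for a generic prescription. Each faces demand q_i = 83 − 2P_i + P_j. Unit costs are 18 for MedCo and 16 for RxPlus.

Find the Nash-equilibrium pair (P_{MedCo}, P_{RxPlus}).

MedCo's profit: π = (P_{MedCo} − 18)(83 − 2P_{MedCo} + P_{RxPlus}).
∂π/∂P_{MedCo} = 119 − 4P_{MedCo} + P_{RxPlus} = 0 ⇒ P_{MedCo} = 29.75 + 0.25P_{RxPlus}.
Similarly P_{RxPlus} = 28.75 + 0.25P_{MedCo}.
Plugging P_{RxPlus} into MedCo's best response: P_{MedCo} = 29.75 + 0.25(28.75 + 0.25P_{MedCo}) ⇒ 0.9375P_{MedCo} = 36.9375, so P_{MedCo} = 39.4.
Then P_{RxPlus} = 28.75 + 0.25·39.4 = 38.6.

39.4, 38.6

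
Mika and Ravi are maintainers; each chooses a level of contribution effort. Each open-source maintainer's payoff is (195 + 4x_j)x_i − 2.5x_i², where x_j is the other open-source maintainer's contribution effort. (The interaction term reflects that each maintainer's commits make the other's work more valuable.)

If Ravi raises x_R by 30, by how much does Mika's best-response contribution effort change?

Mika's payoff is (195 + 4x_R)x_M − 2.5x_M².
∂π/∂x_M = 195 + 4x_R − 5x_M = 0, so x_M = 39 + 0.8x_R.
The reaction-function slope is 0.8, so a 30-unit rise in x_R moves x_M by 0.8 × 30 = 24. Mika's best response rises — the actions are strategic complements.

24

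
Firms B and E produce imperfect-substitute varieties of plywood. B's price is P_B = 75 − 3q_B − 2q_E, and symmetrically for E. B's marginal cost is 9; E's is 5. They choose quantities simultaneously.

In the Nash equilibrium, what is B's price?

Firm B's profit: π = q_B(75 − 3q_B − 2q_E) − 9q_B.
∂π/∂q_B = 66 − 6q_B − 2q_E = 0 ⇒ q_B = 11 − (1/3)q_E.
Similarly q_E = 35/3 − (1/3)q_B.
Plugging q_E into B's best response: q_B = 11 − (1/3)(35/3 − (1/3)q_B) ⇒ (8/9)q_B = 64/9, so q_B = 8.
Then q_E = 35/3 − (1/3)·8 = 9.
P_B = 75 − 3·8 − 2·9 = 33.

33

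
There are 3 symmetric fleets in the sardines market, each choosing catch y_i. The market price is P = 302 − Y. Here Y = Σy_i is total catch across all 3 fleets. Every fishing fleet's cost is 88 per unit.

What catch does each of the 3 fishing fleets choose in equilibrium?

A representative fishing fleet's profit is π_i = y_i(302 − Y) − 88y_i, with Y = y_i + Σ_{j≠i} y_j.
First-order condition: 214 − 2y_i − Σ_{j≠i} y_j = 0.
Imposing symmetry (y_j = y for all j) turns Σ_{j≠i} y_j into 2y, so 214 = 4y and y = 53.5.

53.5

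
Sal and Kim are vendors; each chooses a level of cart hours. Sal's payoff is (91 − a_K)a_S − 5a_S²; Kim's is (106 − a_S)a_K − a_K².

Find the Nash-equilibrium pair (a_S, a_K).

4, 51

Expanding Sal's payoff: 91a_S − a_Ka_S − 5a_S².
∂π/∂a_S = 91 − a_K − 10a_S = 0, so a_S = 9.1 − 0.1a_K.
Likewise for Kim: a_K = 53 − 0.5a_S.
Solving the two reaction functions simultaneously: (1 − (−0.1)(−0.5))a_S = 9.1 − 0.1·53, so 0.95a_S = 3.8 and a_S = 4.
Then a_K = 53 − 0.5·4 = 51.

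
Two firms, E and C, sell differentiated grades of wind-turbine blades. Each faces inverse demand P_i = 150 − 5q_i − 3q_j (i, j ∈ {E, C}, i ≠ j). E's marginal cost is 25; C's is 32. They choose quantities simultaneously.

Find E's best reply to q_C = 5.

Firm E's profit: π = q_E(150 − 5q_E − 3q_C) − 25q_E.
∂π/∂q_E = 125 − 10q_E − 3q_C = 0 ⇒ q_E = 12.5 − 0.3q_C.
At q_C = 5: q_E = 12.5 − 0.3·5 = 11.

11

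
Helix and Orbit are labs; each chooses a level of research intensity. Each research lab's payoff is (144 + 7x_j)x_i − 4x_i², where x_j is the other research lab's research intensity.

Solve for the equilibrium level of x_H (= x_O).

144

Helix's payoff is (144 + 7x_O)x_H − 4x_H².
∂π/∂x_H = 144 + 7x_O − 8x_H = 0, so x_H = 18 + 0.875x_O.
By symmetry x_O = x_H; substituting into the reaction function, 0.125x_H = 18 and x_H = 144.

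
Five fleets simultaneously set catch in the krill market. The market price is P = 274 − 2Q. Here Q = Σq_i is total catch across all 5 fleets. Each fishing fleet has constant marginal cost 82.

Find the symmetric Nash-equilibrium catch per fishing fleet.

16

A representative fishing fleet's profit is π_i = q_i(274 − 2Q) − 82q_i, with Q = q_i + Σ_{j≠i} q_j.
First-order condition: 192 − 4q_i − 2Σ_{j≠i} q_j = 0.
With identical fishing fleets, set every q_j = q: then 192 − 4q − 8q = 0, i.e. q = 192/12 = 16.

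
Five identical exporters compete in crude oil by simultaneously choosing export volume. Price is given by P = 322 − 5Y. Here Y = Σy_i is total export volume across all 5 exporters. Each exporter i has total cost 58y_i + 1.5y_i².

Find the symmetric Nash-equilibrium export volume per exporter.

A representative exporter's profit is π_i = y_i(322 − 5Y) − 58y_i − 1.5y_i², with Y = y_i + Σ_{j≠i} y_j.
First-order condition: 264 − 13y_i − 5Σ_{j≠i} y_j = 0.
Imposing symmetry (y_j = y for all j) turns Σ_{j≠i} y_j into 4y, so 264 = 33y and y = 8.

8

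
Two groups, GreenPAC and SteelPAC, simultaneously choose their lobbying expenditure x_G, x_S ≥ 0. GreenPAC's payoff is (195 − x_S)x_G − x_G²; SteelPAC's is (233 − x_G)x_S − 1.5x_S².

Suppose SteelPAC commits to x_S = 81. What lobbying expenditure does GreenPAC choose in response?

Expanding GreenPAC's payoff: 195x_G − x_Sx_G − x_G².
∂π/∂x_G = 195 − x_S − 2x_G = 0, so x_G = 97.5 − 0.5x_S.
At x_S = 81: x_G = 97.5 − 0.5·81 = 57.

57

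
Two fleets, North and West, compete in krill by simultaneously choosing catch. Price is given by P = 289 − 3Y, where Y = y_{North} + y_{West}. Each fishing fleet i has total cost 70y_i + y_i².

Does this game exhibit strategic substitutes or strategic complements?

Fishing fleet North's profit: π = y_{North}(289 − 3(y_{North} + y_{West})) − 70y_{North} − y_{North}².
∂π/∂y_{North} = 219 − 8y_{North} − 3y_{West} = 0, so y_{North} = 27.375 − 0.375y_{West}.
The best-response slope dy_{North}/dy_{West} = −0.375 < 0: the reaction function is downward-sloping, so the choices are strategic substitutes.

strategic substitutes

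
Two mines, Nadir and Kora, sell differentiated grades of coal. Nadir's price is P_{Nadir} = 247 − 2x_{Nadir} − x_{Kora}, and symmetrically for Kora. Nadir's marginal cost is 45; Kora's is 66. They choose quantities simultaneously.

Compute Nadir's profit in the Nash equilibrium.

3494.48

Mine Nadir's profit: π = x_{Nadir}(247 − 2x_{Nadir} − x_{Kora}) − 45x_{Nadir}.
∂π/∂x_{Nadir} = 202 − 4x_{Nadir} − x_{Kora} = 0 ⇒ x_{Nadir} = 50.5 − 0.25x_{Kora}.
Similarly x_{Kora} = 45.25 − 0.25x_{Nadir}.
Plugging x_{Kora} into Nadir's best response: x_{Nadir} = 50.5 − 0.25(45.25 − 0.25x_{Nadir}) ⇒ 0.9375x_{Nadir} = 39.1875, so x_{Nadir} = 41.8.
Then x_{Kora} = 45.25 − 0.25·41.8 = 34.8.
P_{Nadir} = 247 − 2·41.8 − 34.8 = 128.6.
Profit = (128.6 − 45)·41.8 = 3494.48.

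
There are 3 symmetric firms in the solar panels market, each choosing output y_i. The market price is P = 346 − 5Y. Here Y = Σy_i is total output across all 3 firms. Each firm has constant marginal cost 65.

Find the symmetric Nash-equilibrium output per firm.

A representative firm's profit is π_i = y_i(346 − 5Y) − 65y_i, with Y = y_i + Σ_{j≠i} y_j.
First-order condition: 281 − 10y_i − 5Σ_{j≠i} y_j = 0.
In a symmetric equilibrium every firm chooses the same y, so Σ_{j≠i} y_j = 2y. The condition becomes 281 − 20y = 0, giving y = 281/20 = 14.05.

14.05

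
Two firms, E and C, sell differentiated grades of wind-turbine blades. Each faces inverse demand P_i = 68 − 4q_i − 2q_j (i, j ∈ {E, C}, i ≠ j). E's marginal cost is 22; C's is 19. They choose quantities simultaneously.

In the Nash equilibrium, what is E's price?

Firm E's profit: π = q_E(68 − 4q_E − 2q_C) − 22q_E.
∂π/∂q_E = 46 − 8q_E − 2q_C = 0 ⇒ q_E = 5.75 − 0.25q_C.
Similarly q_C = 6.125 − 0.25q_E.
Solving the two reaction functions simultaneously: (1 − (−0.25)(−0.25))q_E = 5.75 − 0.25·6.125, so 0.9375q_E = 135/32 and q_E = 4.5.
Then q_C = 6.125 − 0.25·4.5 = 5.
P_E = 68 − 4·4.5 − 2·5 = 40.

40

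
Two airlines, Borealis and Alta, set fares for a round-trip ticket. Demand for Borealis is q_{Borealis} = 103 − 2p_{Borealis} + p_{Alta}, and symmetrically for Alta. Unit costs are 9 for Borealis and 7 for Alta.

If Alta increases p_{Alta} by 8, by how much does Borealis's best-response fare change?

2

Borealis's profit: π = (p_{Borealis} − 9)(103 − 2p_{Borealis} + p_{Alta}).
∂π/∂p_{Borealis} = 121 − 4p_{Borealis} + p_{Alta} = 0 ⇒ p_{Borealis} = 30.25 + 0.25p_{Alta}.
The reaction-function slope is 0.25, so an 8-unit rise in p_{Alta} moves p_{Borealis} by 0.25 × 8 = 2. Borealis's best response rises — the actions are strategic complements.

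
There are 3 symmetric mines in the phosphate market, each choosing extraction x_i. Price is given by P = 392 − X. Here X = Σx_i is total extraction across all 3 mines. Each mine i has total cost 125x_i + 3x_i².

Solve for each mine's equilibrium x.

26.7

A representative mine's profit is π_i = x_i(392 − X) − 125x_i − 3x_i², with X = x_i + Σ_{j≠i} x_j.
First-order condition: 267 − 8x_i − Σ_{j≠i} x_j = 0.
In a symmetric equilibrium every mine chooses the same x, so Σ_{j≠i} x_j = 2x. The condition becomes 267 − 10x = 0, giving x = 267/10 = 26.7.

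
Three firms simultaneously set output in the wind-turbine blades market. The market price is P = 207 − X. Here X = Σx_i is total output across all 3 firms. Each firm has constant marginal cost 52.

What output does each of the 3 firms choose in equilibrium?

A representative firm's profit is π_i = x_i(207 − X) − 52x_i, with X = x_i + Σ_{j≠i} x_j.
First-order condition: 155 − 2x_i − Σ_{j≠i} x_j = 0.
Imposing symmetry (x_j = x for all j) turns Σ_{j≠i} x_j into 2x, so 155 = 4x and x = 38.75.

38.75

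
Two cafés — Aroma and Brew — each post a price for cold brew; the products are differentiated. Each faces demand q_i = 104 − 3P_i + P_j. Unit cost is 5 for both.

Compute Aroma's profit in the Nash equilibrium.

Aroma's profit: π = (P_{Aroma} − 5)(104 − 3P_{Aroma} + P_{Brew}).
∂π/∂P_{Aroma} = 119 − 6P_{Aroma} + P_{Brew} = 0 ⇒ P_{Aroma} = 119/6 + (1/6)P_{Brew}.
The game is symmetric, so in equilibrium P_{Brew} = P_{Aroma}: the reaction function gives (5/6)P_{Aroma} = 119/6, hence P_{Aroma} = 23.8.
q_{Aroma} = 104 − 3·23.8 + 23.8 = 56.4.
Profit = (23.8 − 5)·56.4 = 1060.32.

1060.32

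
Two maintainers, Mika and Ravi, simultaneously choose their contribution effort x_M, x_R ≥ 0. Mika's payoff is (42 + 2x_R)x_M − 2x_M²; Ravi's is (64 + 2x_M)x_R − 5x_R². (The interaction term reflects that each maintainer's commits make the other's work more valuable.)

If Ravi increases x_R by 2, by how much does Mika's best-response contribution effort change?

Expanding Mika's payoff: 42x_M + 2x_Rx_M − 2x_M².
∂π/∂x_M = 42 + 2x_R − 4x_M = 0, so x_M = 10.5 + 0.5x_R.
The reaction-function slope is 0.5, so a 2-unit rise in x_R moves x_M by 0.5 × 2 = 1. Mika's best response rises — the actions are strategic complements.

1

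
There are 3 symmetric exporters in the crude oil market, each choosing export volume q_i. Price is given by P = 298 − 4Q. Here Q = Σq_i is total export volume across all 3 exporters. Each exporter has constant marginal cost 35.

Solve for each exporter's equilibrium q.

A representative exporter's profit is π_i = q_i(298 − 4Q) − 35q_i, with Q = q_i + Σ_{j≠i} q_j.
First-order condition: 263 − 8q_i − 4Σ_{j≠i} q_j = 0.
With identical exporters, set every q_j = q: then 263 − 8q − 8q = 0, i.e. q = 263/16 = 16.4375.

16.4375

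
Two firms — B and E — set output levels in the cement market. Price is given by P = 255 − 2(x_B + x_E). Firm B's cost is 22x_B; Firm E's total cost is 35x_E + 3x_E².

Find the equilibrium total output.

64

Firm B's profit: π = x_B(255 − 2(x_B + x_E)) − 22x_B.
∂π/∂x_B = 233 − 4x_B − 2x_E = 0, so x_B = 58.25 − 0.5x_E.
For E: ∂π/∂x_E = 220 − 10x_E − 2x_B = 0 ⇒ x_E = 22 − 0.2x_B.
Plugging x_E into B's best response: x_B = 58.25 − 0.5(22 − 0.2x_B) ⇒ 0.9x_B = 47.25, so x_B = 52.5.
Then x_E = 22 − 0.2·52.5 = 11.5.
Total output: 52.5 + 11.5 = 64.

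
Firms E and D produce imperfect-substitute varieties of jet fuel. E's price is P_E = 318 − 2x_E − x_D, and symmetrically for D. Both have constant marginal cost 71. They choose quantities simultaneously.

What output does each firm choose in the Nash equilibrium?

Firm E's profit: π = x_E(318 − 2x_E − x_D) − 71x_E.
∂π/∂x_E = 247 − 4x_E − x_D = 0 ⇒ x_E = 61.75 − 0.25x_D.
By symmetry x_D = x_E; substituting into the reaction function, 1.25x_E = 61.75 and x_E = 49.4.

49.4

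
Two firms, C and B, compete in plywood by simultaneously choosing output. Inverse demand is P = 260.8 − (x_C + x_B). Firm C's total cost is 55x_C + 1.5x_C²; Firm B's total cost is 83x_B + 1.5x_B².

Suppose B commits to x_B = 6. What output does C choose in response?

Firm C's profit: π = x_C(260.8 − (x_C + x_B)) − 55x_C − 1.5x_C².
∂π/∂x_C = 205.8 − 5x_C − x_B = 0, so x_C = 41.16 − 0.2x_B.
At x_B = 6: x_C = 41.16 − 0.2·6 = 39.96.

39.96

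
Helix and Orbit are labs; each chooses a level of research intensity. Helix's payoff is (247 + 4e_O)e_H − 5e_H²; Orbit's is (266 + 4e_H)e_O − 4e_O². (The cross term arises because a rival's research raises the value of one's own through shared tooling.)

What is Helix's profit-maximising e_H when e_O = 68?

Expanding Helix's payoff: 247e_H + 4e_Oe_H − 5e_H².
∂π/∂e_H = 247 + 4e_O − 10e_H = 0, so e_H = 24.7 + 0.4e_O.
At e_O = 68: e_H = 24.7 + 0.4·68 = 51.9.

51.9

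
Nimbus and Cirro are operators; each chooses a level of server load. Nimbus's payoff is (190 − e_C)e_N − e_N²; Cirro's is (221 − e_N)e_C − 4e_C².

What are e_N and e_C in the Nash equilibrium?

Expanding Nimbus's payoff: 190e_N − e_Ce_N − e_N².
∂π/∂e_N = 190 − e_C − 2e_N = 0, so e_N = 95 − 0.5e_C.
Likewise for Cirro: e_C = 27.625 − 0.125e_N.
Solving the two reaction functions simultaneously: (1 − (−0.5)(−0.125))e_N = 95 − 0.5·27.625, so 0.9375e_N = 81.1875 and e_N = 86.6.
Then e_C = 27.625 − 0.125·86.6 = 16.8.

86.6, 16.8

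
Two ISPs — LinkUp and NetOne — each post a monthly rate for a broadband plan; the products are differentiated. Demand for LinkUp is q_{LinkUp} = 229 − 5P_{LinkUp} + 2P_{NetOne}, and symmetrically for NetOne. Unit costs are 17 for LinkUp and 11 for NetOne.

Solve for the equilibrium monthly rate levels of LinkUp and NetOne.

LinkUp's profit: π = (P_{LinkUp} − 17)(229 − 5P_{LinkUp} + 2P_{NetOne}).
∂π/∂P_{LinkUp} = 314 − 10P_{LinkUp} + 2P_{NetOne} = 0 ⇒ P_{LinkUp} = 31.4 + 0.2P_{NetOne}.
Similarly P_{NetOne} = 28.4 + 0.2P_{LinkUp}.
Solving the two reaction functions simultaneously: (1 − (0.2)(0.2))P_{LinkUp} = 31.4 + 0.2·28.4, so 0.96P_{LinkUp} = 37.08 and P_{LinkUp} = 38.625.
Then P_{NetOne} = 28.4 + 0.2·38.625 = 36.125.

38.625, 36.125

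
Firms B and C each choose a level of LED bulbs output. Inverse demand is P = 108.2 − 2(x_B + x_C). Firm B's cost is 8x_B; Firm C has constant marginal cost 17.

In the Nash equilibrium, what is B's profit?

Firm B's profit: π = x_B(108.2 − 2(x_B + x_C)) − 8x_B.
∂π/∂x_B = 100.2 − 4x_B − 2x_C = 0, so x_B = 25.05 − 0.5x_C.
By the same steps for C: x_C = 22.8 − 0.5x_B.
Substituting the second reaction function into the first: x_B = 25.05 − 0.5(22.8 − 0.5x_B), which gives 0.75x_B = 13.65 ⇒ x_B = 18.2.
Then x_C = 22.8 − 0.5·18.2 = 13.7.
Price P = 108.2 − 2·31.9 = 44.4.
B's profit: (44.4 − 8)·18.2 = 662.48.

662.48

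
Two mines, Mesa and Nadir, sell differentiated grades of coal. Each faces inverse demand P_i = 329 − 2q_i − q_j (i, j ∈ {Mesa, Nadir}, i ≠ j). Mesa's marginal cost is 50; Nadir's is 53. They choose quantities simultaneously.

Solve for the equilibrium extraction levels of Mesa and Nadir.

56, 55

Mine Mesa's profit: π = q_{Mesa}(329 − 2q_{Mesa} − q_{Nadir}) − 50q_{Mesa}.
∂π/∂q_{Mesa} = 279 − 4q_{Mesa} − q_{Nadir} = 0 ⇒ q_{Mesa} = 69.75 − 0.25q_{Nadir}.
Similarly q_{Nadir} = 69 − 0.25q_{Mesa}.
Solving the two reaction functions simultaneously: (1 − (−0.25)(−0.25))q_{Mesa} = 69.75 − 0.25·69, so 0.9375q_{Mesa} = 52.5 and q_{Mesa} = 56.
Then q_{Nadir} = 69 − 0.25·56 = 55.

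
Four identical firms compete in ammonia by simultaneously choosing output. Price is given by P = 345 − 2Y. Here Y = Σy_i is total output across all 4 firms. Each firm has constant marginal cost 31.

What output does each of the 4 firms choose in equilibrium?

31.4

A representative firm's profit is π_i = y_i(345 − 2Y) − 31y_i, with Y = y_i + Σ_{j≠i} y_j.
First-order condition: 314 − 4y_i − 2Σ_{j≠i} y_j = 0.
Imposing symmetry (y_j = y for all j) turns Σ_{j≠i} y_j into 3y, so 314 = 10y and y = 31.4.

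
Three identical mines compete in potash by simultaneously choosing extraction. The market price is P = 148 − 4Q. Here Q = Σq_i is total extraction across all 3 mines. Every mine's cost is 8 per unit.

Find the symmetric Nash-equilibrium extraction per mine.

8.75

A representative mine's profit is π_i = q_i(148 − 4Q) − 8q_i, with Q = q_i + Σ_{j≠i} q_j.
First-order condition: 140 − 8q_i − 4Σ_{j≠i} q_j = 0.
Imposing symmetry (q_j = q for all j) turns Σ_{j≠i} q_j into 2q, so 140 = 16q and q = 8.75.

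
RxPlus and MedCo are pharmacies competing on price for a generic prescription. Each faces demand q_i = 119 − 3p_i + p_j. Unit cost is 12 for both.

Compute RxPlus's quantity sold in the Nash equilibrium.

RxPlus's profit: π = (p_{RxPlus} − 12)(119 − 3p_{RxPlus} + p_{MedCo}).
∂π/∂p_{RxPlus} = 155 − 6p_{RxPlus} + p_{MedCo} = 0 ⇒ p_{RxPlus} = 155/6 + (1/6)p_{MedCo}.
By symmetry p_{MedCo} = p_{RxPlus}; substituting into the reaction function, (5/6)p_{RxPlus} = 155/6 and p_{RxPlus} = 31.
q_{RxPlus} = 119 − 3·31 + 31 = 57.

57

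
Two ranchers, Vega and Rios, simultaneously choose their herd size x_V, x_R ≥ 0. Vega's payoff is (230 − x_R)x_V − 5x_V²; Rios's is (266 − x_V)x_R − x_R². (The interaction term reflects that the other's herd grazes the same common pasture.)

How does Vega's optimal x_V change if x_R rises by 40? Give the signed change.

Expanding Vega's payoff: 230x_V − x_Rx_V − 5x_V².
∂π/∂x_V = 230 − x_R − 10x_V = 0, so x_V = 23 − 0.1x_R.
The reaction-function slope is −0.1, so a 40-unit rise in x_R moves x_V by −0.1 × 40 = −4. Vega's best response falls — the actions are strategic substitutes.

-4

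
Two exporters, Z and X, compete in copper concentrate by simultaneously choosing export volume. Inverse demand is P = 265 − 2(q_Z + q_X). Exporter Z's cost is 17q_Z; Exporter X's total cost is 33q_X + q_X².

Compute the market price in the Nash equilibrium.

119.4

Exporter Z's profit: π = q_Z(265 − 2(q_Z + q_X)) − 17q_Z.
∂π/∂q_Z = 248 − 4q_Z − 2q_X = 0, so q_Z = 62 − 0.5q_X.
For X: ∂π/∂q_X = 232 − 6q_X − 2q_Z = 0 ⇒ q_X = 116/3 − (1/3)q_Z.
Solving the two reaction functions simultaneously: (1 − (−0.5)(−1/3))q_Z = 62 − 0.5·(116/3), so (5/6)q_Z = 128/3 and q_Z = 51.2.
Then q_X = 116/3 − (1/3)·51.2 = 21.6.
Equilibrium price: P = 265 − 2·72.8 = 119.4.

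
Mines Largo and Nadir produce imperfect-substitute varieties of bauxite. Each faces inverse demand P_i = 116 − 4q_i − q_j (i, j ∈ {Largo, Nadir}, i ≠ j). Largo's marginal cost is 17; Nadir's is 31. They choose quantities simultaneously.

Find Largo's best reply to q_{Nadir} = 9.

Mine Largo's profit: π = q_{Largo}(116 − 4q_{Largo} − q_{Nadir}) − 17q_{Largo}.
∂π/∂q_{Largo} = 99 − 8q_{Largo} − q_{Nadir} = 0 ⇒ q_{Largo} = 12.375 − 0.125q_{Nadir}.
At q_{Nadir} = 9: q_{Largo} = 12.375 − 0.125·9 = 11.25.

11.25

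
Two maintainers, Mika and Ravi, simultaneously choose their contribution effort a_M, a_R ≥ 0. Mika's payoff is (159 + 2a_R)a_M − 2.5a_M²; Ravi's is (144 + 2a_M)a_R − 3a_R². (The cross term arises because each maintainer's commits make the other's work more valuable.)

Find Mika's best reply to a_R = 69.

59.4

Expanding Mika's payoff: 159a_M + 2a_Ra_M − 2.5a_M².
∂π/∂a_M = 159 + 2a_R − 5a_M = 0, so a_M = 31.8 + 0.4a_R.
At a_R = 69: a_M = 31.8 + 0.4·69 = 59.4.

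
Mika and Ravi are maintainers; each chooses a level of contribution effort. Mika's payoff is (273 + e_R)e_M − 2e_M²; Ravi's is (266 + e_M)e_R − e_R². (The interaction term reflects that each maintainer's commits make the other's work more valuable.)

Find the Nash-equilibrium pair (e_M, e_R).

Expanding Mika's payoff: 273e_M + e_Re_M − 2e_M².
∂π/∂e_M = 273 + e_R − 4e_M = 0, so e_M = 68.25 + 0.25e_R.
Likewise for Ravi: e_R = 133 + 0.5e_M.
Plugging e_R into Mika's best response: e_M = 68.25 + 0.25(133 + 0.5e_M) ⇒ 0.875e_M = 101.5, so e_M = 116.
Then e_R = 133 + 0.5·116 = 191.

116, 191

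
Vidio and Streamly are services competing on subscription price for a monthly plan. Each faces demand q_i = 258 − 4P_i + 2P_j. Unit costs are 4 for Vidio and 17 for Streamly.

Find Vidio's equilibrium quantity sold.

173.6

Vidio's profit: π = (P_{Vidio} − 4)(258 − 4P_{Vidio} + 2P_{Streamly}).
∂π/∂P_{Vidio} = 274 − 8P_{Vidio} + 2P_{Streamly} = 0 ⇒ P_{Vidio} = 34.25 + 0.25P_{Streamly}.
Similarly P_{Streamly} = 40.75 + 0.25P_{Vidio}.
Substituting the second reaction function into the first: P_{Vidio} = 34.25 + 0.25(40.75 + 0.25P_{Vidio}), which gives 0.9375P_{Vidio} = 44.4375 ⇒ P_{Vidio} = 47.4.
Then P_{Streamly} = 40.75 + 0.25·47.4 = 52.6.
q_{Vidio} = 258 − 4·47.4 + 2·52.6 = 173.6.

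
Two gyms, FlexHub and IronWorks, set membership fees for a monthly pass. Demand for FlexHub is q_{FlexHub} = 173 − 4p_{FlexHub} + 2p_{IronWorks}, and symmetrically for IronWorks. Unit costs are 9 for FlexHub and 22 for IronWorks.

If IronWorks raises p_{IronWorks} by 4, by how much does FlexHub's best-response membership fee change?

FlexHub's profit: π = (p_{FlexHub} − 9)(173 − 4p_{FlexHub} + 2p_{IronWorks}).
∂π/∂p_{FlexHub} = 209 − 8p_{FlexHub} + 2p_{IronWorks} = 0 ⇒ p_{FlexHub} = 26.125 + 0.25p_{IronWorks}.
The reaction-function slope is 0.25, so a 4-unit rise in p_{IronWorks} moves p_{FlexHub} by 0.25 × 4 = 1. FlexHub's best response rises — the actions are strategic complements.

1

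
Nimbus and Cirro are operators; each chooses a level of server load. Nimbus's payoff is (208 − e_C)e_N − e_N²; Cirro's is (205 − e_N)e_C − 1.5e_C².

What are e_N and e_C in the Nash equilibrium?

Expanding Nimbus's payoff: 208e_N − e_Ce_N − e_N².
∂π/∂e_N = 208 − e_C − 2e_N = 0, so e_N = 104 − 0.5e_C.
Likewise for Cirro: e_C = 205/3 − (1/3)e_N.
Solving the two reaction functions simultaneously: (1 − (−0.5)(−1/3))e_N = 104 − 0.5·(205/3), so (5/6)e_N = 419/6 and e_N = 83.8.
Then e_C = 205/3 − (1/3)·83.8 = 40.4.

83.8, 40.4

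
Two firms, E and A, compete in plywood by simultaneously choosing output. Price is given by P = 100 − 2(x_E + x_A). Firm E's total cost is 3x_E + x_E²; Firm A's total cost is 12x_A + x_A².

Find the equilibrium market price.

Firm E's profit: π = x_E(100 − 2(x_E + x_A)) − 3x_E − x_E².
∂π/∂x_E = 97 − 6x_E − 2x_A = 0, so x_E = 97/6 − (1/3)x_A.
By the same steps for A: x_A = 44/3 − (1/3)x_E.
Substituting the second reaction function into the first: x_E = 97/6 − (1/3)(44/3 − (1/3)x_E), which gives (8/9)x_E = 203/18 ⇒ x_E = 12.6875.
Then x_A = 44/3 − (1/3)·12.6875 = 10.4375.
Equilibrium price: P = 100 − 2·23.125 = 53.75.

53.75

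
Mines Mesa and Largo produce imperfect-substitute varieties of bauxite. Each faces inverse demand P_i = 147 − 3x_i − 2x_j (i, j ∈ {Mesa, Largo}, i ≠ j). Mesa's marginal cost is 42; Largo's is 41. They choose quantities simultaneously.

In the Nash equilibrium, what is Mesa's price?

81.1875

Mine Mesa's profit: π = x_{Mesa}(147 − 3x_{Mesa} − 2x_{Largo}) − 42x_{Mesa}.
∂π/∂x_{Mesa} = 105 − 6x_{Mesa} − 2x_{Largo} = 0 ⇒ x_{Mesa} = 17.5 − (1/3)x_{Largo}.
Similarly x_{Largo} = 53/3 − (1/3)x_{Mesa}.
Solving the two reaction functions simultaneously: (1 − (−1/3)(−1/3))x_{Mesa} = 17.5 − (1/3)·(53/3), so (8/9)x_{Mesa} = 209/18 and x_{Mesa} = 13.0625.
Then x_{Largo} = 53/3 − (1/3)·13.0625 = 13.3125.
P_{Mesa} = 147 − 3·13.0625 − 2·13.3125 = 81.1875.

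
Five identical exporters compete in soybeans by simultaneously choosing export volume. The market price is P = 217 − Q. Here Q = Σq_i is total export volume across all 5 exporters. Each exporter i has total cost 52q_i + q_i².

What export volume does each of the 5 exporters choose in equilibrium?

20.625

A representative exporter's profit is π_i = q_i(217 − Q) − 52q_i − q_i², with Q = q_i + Σ_{j≠i} q_j.
First-order condition: 165 − 4q_i − Σ_{j≠i} q_j = 0.
Imposing symmetry (q_j = q for all j) turns Σ_{j≠i} q_j into 4q, so 165 = 8q and q = 20.625.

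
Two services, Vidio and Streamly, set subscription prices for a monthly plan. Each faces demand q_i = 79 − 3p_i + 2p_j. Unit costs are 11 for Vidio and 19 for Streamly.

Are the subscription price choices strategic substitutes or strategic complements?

strategic complements

Vidio's profit: π = (p_{Vidio} − 11)(79 − 3p_{Vidio} + 2p_{Streamly}).
∂π/∂p_{Vidio} = 112 − 6p_{Vidio} + 2p_{Streamly} = 0 ⇒ p_{Vidio} = 56/3 + (1/3)p_{Streamly}.
The best-response slope dp_{Vidio}/dp_{Streamly} = 1/3 > 0: the reaction function is upward-sloping, so the choices are strategic complements.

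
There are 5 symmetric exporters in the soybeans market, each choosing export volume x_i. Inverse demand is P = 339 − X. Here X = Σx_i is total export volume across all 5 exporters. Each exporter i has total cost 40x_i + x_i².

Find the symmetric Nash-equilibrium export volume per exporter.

37.375

A representative exporter's profit is π_i = x_i(339 − X) − 40x_i − x_i², with X = x_i + Σ_{j≠i} x_j.
First-order condition: 299 − 4x_i − Σ_{j≠i} x_j = 0.
Imposing symmetry (x_j = x for all j) turns Σ_{j≠i} x_j into 4x, so 299 = 8x and x = 37.375.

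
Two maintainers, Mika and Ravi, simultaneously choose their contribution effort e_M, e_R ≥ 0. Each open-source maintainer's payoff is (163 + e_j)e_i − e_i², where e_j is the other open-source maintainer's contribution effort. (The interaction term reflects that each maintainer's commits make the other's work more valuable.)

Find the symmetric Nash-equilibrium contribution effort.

Mika's payoff is (163 + e_R)e_M − e_M².
∂π/∂e_M = 163 + e_R − 2e_M = 0, so e_M = 81.5 + 0.5e_R.
Setting e_M = e_R in the reaction function: e_M = 81.5 + 0.5e_M, so e_M = 81.5 / 0.5 = 163.

163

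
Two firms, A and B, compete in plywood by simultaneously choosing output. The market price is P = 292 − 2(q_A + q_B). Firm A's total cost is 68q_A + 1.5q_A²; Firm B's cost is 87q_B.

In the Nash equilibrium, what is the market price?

Firm A's profit: π = q_A(292 − 2(q_A + q_B)) − 68q_A − 1.5q_A².
∂π/∂q_A = 224 − 7q_A − 2q_B = 0, so q_A = 32 − (2/7)q_B.
For B: ∂π/∂q_B = 205 − 4q_B − 2q_A = 0 ⇒ q_B = 51.25 − 0.5q_A.
Solving the two reaction functions simultaneously: (1 − (−2/7)(−0.5))q_A = 32 − (2/7)·51.25, so (6/7)q_A = 243/14 and q_A = 20.25.
Then q_B = 51.25 − 0.5·20.25 = 41.125.
Equilibrium price: P = 292 − 2·61.375 = 169.25.

169.25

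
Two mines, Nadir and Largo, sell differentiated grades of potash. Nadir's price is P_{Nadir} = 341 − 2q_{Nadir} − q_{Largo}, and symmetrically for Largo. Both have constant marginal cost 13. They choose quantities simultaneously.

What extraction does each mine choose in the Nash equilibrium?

65.6

Mine Nadir's profit: π = q_{Nadir}(341 − 2q_{Nadir} − q_{Largo}) − 13q_{Nadir}.
∂π/∂q_{Nadir} = 328 − 4q_{Nadir} − q_{Largo} = 0 ⇒ q_{Nadir} = 82 − 0.25q_{Largo}.
The game is symmetric, so in equilibrium q_{Largo} = q_{Nadir}: the reaction function gives 1.25q_{Nadir} = 82, hence q_{Nadir} = 65.6.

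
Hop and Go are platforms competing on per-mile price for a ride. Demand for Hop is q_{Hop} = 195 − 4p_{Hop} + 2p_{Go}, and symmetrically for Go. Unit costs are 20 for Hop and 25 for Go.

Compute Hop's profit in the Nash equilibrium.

Hop's profit: π = (p_{Hop} − 20)(195 − 4p_{Hop} + 2p_{Go}).
∂π/∂p_{Hop} = 275 − 8p_{Hop} + 2p_{Go} = 0 ⇒ p_{Hop} = 34.375 + 0.25p_{Go}.
Similarly p_{Go} = 36.875 + 0.25p_{Hop}.
Substituting the second reaction function into the first: p_{Hop} = 34.375 + 0.25(36.875 + 0.25p_{Hop}), which gives 0.9375p_{Hop} = 1395/32 ⇒ p_{Hop} = 46.5.
Then p_{Go} = 36.875 + 0.25·46.5 = 48.5.
q_{Hop} = 195 − 4·46.5 + 2·48.5 = 106.
Profit = (46.5 − 20)·106 = 2809.

2809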